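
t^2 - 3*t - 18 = (t - 6)*(t + 3)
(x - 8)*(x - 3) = x^2 - 11*x + 24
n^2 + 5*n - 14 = (n - 2)*(n + 7)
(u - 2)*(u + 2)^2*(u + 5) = u^4 + 7*u^3 + 6*u^2 - 28*u - 40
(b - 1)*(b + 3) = b^2 + 2*b - 3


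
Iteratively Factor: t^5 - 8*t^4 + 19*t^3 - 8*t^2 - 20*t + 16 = (t - 1)*(t^4 - 7*t^3 + 12*t^2 + 4*t - 16) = (t - 1)*(t + 1)*(t^3 - 8*t^2 + 20*t - 16) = (t - 4)*(t - 1)*(t + 1)*(t^2 - 4*t + 4) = (t - 4)*(t - 2)*(t - 1)*(t + 1)*(t - 2)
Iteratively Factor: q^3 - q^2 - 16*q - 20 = (q - 5)*(q^2 + 4*q + 4) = (q - 5)*(q + 2)*(q + 2)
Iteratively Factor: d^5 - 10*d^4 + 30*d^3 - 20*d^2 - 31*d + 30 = (d - 1)*(d^4 - 9*d^3 + 21*d^2 + d - 30) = (d - 1)*(d + 1)*(d^3 - 10*d^2 + 31*d - 30) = (d - 2)*(d - 1)*(d + 1)*(d^2 - 8*d + 15) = (d - 3)*(d - 2)*(d - 1)*(d + 1)*(d - 5)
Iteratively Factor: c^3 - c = (c + 1)*(c^2 - c) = c*(c + 1)*(c - 1)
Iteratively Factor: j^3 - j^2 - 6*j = (j - 3)*(j^2 + 2*j) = j*(j - 3)*(j + 2)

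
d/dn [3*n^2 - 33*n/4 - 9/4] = 6*n - 33/4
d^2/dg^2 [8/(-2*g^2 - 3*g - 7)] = 16*(4*g^2 + 6*g - (4*g + 3)^2 + 14)/(2*g^2 + 3*g + 7)^3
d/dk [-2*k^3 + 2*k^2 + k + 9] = -6*k^2 + 4*k + 1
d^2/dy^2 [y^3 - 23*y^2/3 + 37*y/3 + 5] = 6*y - 46/3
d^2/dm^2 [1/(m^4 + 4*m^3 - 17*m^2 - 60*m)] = 2*(m*(-6*m^2 - 12*m + 17)*(m^3 + 4*m^2 - 17*m - 60) + 4*(2*m^3 + 6*m^2 - 17*m - 30)^2)/(m^3*(m^3 + 4*m^2 - 17*m - 60)^3)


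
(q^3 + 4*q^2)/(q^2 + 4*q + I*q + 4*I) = q^2/(q + I)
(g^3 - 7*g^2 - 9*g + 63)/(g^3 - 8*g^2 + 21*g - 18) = (g^2 - 4*g - 21)/(g^2 - 5*g + 6)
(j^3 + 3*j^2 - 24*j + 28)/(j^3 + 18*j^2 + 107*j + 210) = (j^2 - 4*j + 4)/(j^2 + 11*j + 30)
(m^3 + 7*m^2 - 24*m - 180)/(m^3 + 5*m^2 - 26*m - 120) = (m + 6)/(m + 4)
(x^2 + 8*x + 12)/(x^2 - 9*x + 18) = (x^2 + 8*x + 12)/(x^2 - 9*x + 18)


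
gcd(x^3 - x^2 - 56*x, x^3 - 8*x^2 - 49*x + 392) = x^2 - x - 56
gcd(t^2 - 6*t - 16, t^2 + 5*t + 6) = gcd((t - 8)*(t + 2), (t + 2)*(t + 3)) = t + 2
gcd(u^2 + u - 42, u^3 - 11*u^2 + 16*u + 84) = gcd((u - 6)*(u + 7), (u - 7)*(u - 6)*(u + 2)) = u - 6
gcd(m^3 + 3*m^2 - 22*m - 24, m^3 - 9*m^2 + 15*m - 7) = 1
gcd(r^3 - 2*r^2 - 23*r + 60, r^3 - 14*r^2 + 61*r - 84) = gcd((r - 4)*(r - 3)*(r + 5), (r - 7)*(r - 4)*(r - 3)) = r^2 - 7*r + 12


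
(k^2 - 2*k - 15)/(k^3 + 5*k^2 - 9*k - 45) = (k - 5)/(k^2 + 2*k - 15)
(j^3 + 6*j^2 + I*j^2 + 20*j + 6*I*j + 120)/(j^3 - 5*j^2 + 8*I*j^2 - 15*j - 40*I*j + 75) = (j^2 + j*(6 - 4*I) - 24*I)/(j^2 + j*(-5 + 3*I) - 15*I)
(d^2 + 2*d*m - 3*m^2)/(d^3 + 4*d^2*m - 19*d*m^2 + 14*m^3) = (d + 3*m)/(d^2 + 5*d*m - 14*m^2)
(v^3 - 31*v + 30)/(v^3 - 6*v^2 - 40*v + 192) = (v^2 - 6*v + 5)/(v^2 - 12*v + 32)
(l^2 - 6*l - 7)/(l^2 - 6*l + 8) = (l^2 - 6*l - 7)/(l^2 - 6*l + 8)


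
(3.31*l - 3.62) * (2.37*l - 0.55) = 7.8447*l^2 - 10.3999*l + 1.991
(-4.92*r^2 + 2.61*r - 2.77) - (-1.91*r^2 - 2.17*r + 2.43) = -3.01*r^2 + 4.78*r - 5.2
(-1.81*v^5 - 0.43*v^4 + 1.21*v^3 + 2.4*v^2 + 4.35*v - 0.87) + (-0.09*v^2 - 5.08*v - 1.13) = -1.81*v^5 - 0.43*v^4 + 1.21*v^3 + 2.31*v^2 - 0.73*v - 2.0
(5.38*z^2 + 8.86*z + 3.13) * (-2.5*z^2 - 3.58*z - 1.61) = -13.45*z^4 - 41.4104*z^3 - 48.2056*z^2 - 25.47*z - 5.0393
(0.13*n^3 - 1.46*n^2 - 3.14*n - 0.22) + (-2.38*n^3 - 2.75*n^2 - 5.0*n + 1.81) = -2.25*n^3 - 4.21*n^2 - 8.14*n + 1.59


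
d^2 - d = d*(d - 1)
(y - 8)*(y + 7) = y^2 - y - 56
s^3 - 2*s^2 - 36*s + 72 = (s - 6)*(s - 2)*(s + 6)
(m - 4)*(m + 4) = m^2 - 16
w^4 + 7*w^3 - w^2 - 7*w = w*(w - 1)*(w + 1)*(w + 7)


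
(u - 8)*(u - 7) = u^2 - 15*u + 56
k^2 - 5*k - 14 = (k - 7)*(k + 2)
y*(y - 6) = y^2 - 6*y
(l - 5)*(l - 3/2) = l^2 - 13*l/2 + 15/2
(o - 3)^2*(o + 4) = o^3 - 2*o^2 - 15*o + 36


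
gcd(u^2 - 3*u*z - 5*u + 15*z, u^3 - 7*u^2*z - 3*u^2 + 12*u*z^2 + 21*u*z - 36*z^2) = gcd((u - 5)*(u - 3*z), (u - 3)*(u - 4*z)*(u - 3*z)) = -u + 3*z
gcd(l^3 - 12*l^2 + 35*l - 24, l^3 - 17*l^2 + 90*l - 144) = l^2 - 11*l + 24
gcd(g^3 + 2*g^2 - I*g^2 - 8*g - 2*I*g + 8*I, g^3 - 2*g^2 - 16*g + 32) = g^2 + 2*g - 8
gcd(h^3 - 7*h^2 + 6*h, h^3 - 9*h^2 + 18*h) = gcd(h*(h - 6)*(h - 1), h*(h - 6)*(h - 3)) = h^2 - 6*h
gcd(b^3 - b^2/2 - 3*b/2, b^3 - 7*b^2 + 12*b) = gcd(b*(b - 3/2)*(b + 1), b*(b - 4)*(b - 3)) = b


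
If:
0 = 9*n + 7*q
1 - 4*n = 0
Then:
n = 1/4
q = -9/28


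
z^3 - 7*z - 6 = (z - 3)*(z + 1)*(z + 2)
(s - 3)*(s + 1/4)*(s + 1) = s^3 - 7*s^2/4 - 7*s/2 - 3/4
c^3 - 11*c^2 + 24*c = c*(c - 8)*(c - 3)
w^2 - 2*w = w*(w - 2)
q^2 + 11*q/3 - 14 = (q - 7/3)*(q + 6)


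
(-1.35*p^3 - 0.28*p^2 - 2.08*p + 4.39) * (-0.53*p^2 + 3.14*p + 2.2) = 0.7155*p^5 - 4.0906*p^4 - 2.7468*p^3 - 9.4739*p^2 + 9.2086*p + 9.658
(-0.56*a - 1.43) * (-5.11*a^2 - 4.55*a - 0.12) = 2.8616*a^3 + 9.8553*a^2 + 6.5737*a + 0.1716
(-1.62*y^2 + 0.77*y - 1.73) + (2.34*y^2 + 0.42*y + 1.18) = 0.72*y^2 + 1.19*y - 0.55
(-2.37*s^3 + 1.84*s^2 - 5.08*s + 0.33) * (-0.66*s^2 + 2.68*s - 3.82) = 1.5642*s^5 - 7.566*s^4 + 17.3374*s^3 - 20.861*s^2 + 20.29*s - 1.2606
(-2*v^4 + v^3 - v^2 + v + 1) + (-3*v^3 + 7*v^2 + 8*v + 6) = -2*v^4 - 2*v^3 + 6*v^2 + 9*v + 7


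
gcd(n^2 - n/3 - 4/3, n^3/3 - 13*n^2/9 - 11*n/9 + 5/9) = n + 1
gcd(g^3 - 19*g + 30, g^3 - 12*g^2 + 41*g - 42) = g^2 - 5*g + 6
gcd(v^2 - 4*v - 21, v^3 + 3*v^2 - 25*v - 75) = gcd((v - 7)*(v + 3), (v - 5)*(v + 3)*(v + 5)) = v + 3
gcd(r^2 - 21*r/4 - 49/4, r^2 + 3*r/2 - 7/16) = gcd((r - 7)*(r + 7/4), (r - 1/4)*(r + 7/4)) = r + 7/4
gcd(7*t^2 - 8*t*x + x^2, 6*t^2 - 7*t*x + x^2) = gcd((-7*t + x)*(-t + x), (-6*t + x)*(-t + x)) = -t + x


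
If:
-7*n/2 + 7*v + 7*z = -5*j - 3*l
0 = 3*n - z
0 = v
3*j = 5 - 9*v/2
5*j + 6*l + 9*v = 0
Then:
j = 5/3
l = -25/18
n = -5/21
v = 0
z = -5/7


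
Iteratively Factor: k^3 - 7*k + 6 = (k - 1)*(k^2 + k - 6) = (k - 1)*(k + 3)*(k - 2)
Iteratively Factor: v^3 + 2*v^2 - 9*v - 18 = (v - 3)*(v^2 + 5*v + 6) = (v - 3)*(v + 3)*(v + 2)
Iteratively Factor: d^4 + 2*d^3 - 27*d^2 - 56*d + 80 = (d + 4)*(d^3 - 2*d^2 - 19*d + 20) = (d - 5)*(d + 4)*(d^2 + 3*d - 4) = (d - 5)*(d + 4)^2*(d - 1)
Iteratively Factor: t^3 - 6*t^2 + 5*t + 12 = (t - 4)*(t^2 - 2*t - 3) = (t - 4)*(t - 3)*(t + 1)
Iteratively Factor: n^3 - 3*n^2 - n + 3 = (n - 3)*(n^2 - 1) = (n - 3)*(n - 1)*(n + 1)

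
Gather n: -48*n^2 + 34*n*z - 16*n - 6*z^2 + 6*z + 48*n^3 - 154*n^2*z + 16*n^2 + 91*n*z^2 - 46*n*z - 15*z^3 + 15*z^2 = 48*n^3 + n^2*(-154*z - 32) + n*(91*z^2 - 12*z - 16) - 15*z^3 + 9*z^2 + 6*z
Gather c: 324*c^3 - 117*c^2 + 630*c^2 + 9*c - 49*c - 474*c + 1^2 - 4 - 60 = 324*c^3 + 513*c^2 - 514*c - 63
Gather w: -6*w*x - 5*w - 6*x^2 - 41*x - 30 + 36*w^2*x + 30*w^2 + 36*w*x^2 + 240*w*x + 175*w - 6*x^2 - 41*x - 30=w^2*(36*x + 30) + w*(36*x^2 + 234*x + 170) - 12*x^2 - 82*x - 60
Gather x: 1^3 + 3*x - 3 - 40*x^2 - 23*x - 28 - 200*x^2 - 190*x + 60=-240*x^2 - 210*x + 30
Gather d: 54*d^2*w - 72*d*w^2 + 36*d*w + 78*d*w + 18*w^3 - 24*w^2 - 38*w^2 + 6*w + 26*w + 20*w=54*d^2*w + d*(-72*w^2 + 114*w) + 18*w^3 - 62*w^2 + 52*w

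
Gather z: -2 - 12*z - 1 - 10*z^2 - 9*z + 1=-10*z^2 - 21*z - 2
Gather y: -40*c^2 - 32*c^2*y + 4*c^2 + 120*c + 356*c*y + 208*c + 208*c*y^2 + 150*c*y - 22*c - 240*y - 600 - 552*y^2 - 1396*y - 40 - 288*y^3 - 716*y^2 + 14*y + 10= -36*c^2 + 306*c - 288*y^3 + y^2*(208*c - 1268) + y*(-32*c^2 + 506*c - 1622) - 630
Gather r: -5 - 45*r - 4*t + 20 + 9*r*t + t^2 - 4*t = r*(9*t - 45) + t^2 - 8*t + 15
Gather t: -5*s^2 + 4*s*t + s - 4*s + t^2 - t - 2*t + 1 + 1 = -5*s^2 - 3*s + t^2 + t*(4*s - 3) + 2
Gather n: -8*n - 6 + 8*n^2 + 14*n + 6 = 8*n^2 + 6*n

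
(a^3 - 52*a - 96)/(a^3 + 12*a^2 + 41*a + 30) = (a^2 - 6*a - 16)/(a^2 + 6*a + 5)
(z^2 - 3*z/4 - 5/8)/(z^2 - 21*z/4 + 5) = (z + 1/2)/(z - 4)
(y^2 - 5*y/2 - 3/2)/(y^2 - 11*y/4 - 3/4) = 2*(2*y + 1)/(4*y + 1)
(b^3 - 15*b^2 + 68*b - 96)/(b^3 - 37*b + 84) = (b - 8)/(b + 7)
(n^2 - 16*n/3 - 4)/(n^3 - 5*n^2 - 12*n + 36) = (n + 2/3)/(n^2 + n - 6)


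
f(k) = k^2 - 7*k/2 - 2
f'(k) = 2*k - 7/2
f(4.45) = 2.23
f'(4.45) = 5.40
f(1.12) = -4.67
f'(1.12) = -1.26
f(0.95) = -4.42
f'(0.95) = -1.60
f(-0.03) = -1.89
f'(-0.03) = -3.56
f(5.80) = 11.34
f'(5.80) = 8.10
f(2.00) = -5.00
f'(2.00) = 0.50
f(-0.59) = 0.41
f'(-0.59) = -4.68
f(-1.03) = 2.67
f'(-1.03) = -5.56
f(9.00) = 47.50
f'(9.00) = 14.50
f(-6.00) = 55.00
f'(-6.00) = -15.50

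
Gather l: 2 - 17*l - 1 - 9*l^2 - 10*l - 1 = -9*l^2 - 27*l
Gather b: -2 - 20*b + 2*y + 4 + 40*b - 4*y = 20*b - 2*y + 2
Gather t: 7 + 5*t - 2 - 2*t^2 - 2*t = -2*t^2 + 3*t + 5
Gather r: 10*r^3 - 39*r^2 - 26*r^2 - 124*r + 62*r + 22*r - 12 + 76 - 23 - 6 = 10*r^3 - 65*r^2 - 40*r + 35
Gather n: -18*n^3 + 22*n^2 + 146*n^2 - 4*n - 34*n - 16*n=-18*n^3 + 168*n^2 - 54*n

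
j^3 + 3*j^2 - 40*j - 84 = (j - 6)*(j + 2)*(j + 7)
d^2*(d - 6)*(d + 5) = d^4 - d^3 - 30*d^2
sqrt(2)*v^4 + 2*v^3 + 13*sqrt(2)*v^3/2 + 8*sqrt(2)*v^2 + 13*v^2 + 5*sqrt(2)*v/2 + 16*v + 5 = (v + 1)*(v + 5)*(v + sqrt(2))*(sqrt(2)*v + sqrt(2)/2)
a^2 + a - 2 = (a - 1)*(a + 2)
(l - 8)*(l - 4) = l^2 - 12*l + 32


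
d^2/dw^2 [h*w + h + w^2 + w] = 2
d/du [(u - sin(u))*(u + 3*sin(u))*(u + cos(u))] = -(u - sin(u))*(u + 3*sin(u))*(sin(u) - 1) + (u - sin(u))*(u + cos(u))*(3*cos(u) + 1) - (u + 3*sin(u))*(u + cos(u))*(cos(u) - 1)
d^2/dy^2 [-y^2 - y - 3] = -2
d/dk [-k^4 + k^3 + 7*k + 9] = -4*k^3 + 3*k^2 + 7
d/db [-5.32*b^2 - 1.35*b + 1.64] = -10.64*b - 1.35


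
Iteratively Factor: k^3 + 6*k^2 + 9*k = (k)*(k^2 + 6*k + 9) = k*(k + 3)*(k + 3)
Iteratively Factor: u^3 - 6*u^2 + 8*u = (u - 4)*(u^2 - 2*u) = u*(u - 4)*(u - 2)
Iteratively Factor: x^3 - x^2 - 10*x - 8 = (x + 1)*(x^2 - 2*x - 8) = (x + 1)*(x + 2)*(x - 4)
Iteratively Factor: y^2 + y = (y)*(y + 1)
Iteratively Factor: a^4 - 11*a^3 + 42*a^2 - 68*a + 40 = (a - 2)*(a^3 - 9*a^2 + 24*a - 20) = (a - 2)^2*(a^2 - 7*a + 10) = (a - 5)*(a - 2)^2*(a - 2)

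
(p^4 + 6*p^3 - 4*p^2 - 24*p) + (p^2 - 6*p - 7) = p^4 + 6*p^3 - 3*p^2 - 30*p - 7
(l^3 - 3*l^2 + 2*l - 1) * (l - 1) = l^4 - 4*l^3 + 5*l^2 - 3*l + 1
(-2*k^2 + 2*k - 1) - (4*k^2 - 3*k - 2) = -6*k^2 + 5*k + 1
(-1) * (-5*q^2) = 5*q^2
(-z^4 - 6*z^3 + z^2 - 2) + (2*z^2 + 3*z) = -z^4 - 6*z^3 + 3*z^2 + 3*z - 2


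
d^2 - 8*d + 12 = (d - 6)*(d - 2)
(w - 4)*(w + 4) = w^2 - 16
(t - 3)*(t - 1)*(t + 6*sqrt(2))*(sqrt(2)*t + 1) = sqrt(2)*t^4 - 4*sqrt(2)*t^3 + 13*t^3 - 52*t^2 + 9*sqrt(2)*t^2 - 24*sqrt(2)*t + 39*t + 18*sqrt(2)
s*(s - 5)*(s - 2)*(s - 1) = s^4 - 8*s^3 + 17*s^2 - 10*s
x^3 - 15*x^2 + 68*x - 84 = (x - 7)*(x - 6)*(x - 2)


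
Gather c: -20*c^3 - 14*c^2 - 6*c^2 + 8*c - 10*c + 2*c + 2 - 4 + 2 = -20*c^3 - 20*c^2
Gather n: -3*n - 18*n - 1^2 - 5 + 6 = -21*n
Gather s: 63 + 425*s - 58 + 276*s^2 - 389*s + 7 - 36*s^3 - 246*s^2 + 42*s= -36*s^3 + 30*s^2 + 78*s + 12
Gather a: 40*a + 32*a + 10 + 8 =72*a + 18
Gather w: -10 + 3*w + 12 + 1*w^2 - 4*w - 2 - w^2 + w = 0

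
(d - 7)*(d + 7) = d^2 - 49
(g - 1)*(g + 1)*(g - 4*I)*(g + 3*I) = g^4 - I*g^3 + 11*g^2 + I*g - 12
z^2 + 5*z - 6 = (z - 1)*(z + 6)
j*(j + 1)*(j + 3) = j^3 + 4*j^2 + 3*j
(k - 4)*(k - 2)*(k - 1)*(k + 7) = k^4 - 35*k^2 + 90*k - 56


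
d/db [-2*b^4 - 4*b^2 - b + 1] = -8*b^3 - 8*b - 1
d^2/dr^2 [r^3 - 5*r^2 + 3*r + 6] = 6*r - 10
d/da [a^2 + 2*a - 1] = 2*a + 2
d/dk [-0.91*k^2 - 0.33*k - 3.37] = -1.82*k - 0.33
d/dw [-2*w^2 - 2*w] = -4*w - 2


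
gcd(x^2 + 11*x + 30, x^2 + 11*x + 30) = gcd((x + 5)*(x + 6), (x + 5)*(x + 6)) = x^2 + 11*x + 30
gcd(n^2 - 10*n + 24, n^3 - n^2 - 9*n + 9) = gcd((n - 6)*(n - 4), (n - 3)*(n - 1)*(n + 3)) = 1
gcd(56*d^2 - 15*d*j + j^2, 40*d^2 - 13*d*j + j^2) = 8*d - j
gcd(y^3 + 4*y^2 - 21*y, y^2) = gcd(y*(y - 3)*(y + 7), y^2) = y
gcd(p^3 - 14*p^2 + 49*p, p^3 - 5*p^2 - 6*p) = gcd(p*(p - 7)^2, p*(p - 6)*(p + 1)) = p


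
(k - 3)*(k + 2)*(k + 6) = k^3 + 5*k^2 - 12*k - 36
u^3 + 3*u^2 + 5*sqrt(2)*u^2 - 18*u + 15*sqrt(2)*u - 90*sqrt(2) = (u - 3)*(u + 6)*(u + 5*sqrt(2))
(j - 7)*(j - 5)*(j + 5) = j^3 - 7*j^2 - 25*j + 175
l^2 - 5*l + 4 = (l - 4)*(l - 1)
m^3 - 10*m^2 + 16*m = m*(m - 8)*(m - 2)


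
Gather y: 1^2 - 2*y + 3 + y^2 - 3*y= y^2 - 5*y + 4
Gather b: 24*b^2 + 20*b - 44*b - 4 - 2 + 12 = 24*b^2 - 24*b + 6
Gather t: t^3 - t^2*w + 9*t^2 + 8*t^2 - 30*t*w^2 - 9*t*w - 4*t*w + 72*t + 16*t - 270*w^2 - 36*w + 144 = t^3 + t^2*(17 - w) + t*(-30*w^2 - 13*w + 88) - 270*w^2 - 36*w + 144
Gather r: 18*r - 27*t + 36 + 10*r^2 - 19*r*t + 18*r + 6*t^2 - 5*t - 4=10*r^2 + r*(36 - 19*t) + 6*t^2 - 32*t + 32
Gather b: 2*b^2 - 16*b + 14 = 2*b^2 - 16*b + 14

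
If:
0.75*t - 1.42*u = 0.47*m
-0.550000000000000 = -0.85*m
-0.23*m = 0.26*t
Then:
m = 0.65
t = -0.57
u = -0.52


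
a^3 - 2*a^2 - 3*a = a*(a - 3)*(a + 1)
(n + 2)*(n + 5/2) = n^2 + 9*n/2 + 5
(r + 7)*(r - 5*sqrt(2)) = r^2 - 5*sqrt(2)*r + 7*r - 35*sqrt(2)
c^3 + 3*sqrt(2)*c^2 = c^2*(c + 3*sqrt(2))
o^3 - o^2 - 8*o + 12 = (o - 2)^2*(o + 3)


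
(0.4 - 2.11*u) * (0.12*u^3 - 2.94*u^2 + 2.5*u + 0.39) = -0.2532*u^4 + 6.2514*u^3 - 6.451*u^2 + 0.1771*u + 0.156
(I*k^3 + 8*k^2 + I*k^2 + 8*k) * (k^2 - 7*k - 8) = I*k^5 + 8*k^4 - 6*I*k^4 - 48*k^3 - 15*I*k^3 - 120*k^2 - 8*I*k^2 - 64*k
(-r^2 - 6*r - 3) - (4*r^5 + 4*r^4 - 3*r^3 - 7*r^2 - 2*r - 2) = -4*r^5 - 4*r^4 + 3*r^3 + 6*r^2 - 4*r - 1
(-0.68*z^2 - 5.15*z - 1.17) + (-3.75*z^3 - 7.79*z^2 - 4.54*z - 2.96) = -3.75*z^3 - 8.47*z^2 - 9.69*z - 4.13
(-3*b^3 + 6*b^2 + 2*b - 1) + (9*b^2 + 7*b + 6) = -3*b^3 + 15*b^2 + 9*b + 5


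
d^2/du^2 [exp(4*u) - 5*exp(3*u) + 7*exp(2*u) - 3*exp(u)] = (16*exp(3*u) - 45*exp(2*u) + 28*exp(u) - 3)*exp(u)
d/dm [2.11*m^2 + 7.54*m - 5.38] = 4.22*m + 7.54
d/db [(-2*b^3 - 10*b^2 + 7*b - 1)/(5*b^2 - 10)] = (-2*b^4 + 5*b^2 + 42*b - 14)/(5*(b^4 - 4*b^2 + 4))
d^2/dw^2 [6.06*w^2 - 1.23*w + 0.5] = 12.1200000000000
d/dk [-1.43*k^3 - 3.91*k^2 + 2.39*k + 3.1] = -4.29*k^2 - 7.82*k + 2.39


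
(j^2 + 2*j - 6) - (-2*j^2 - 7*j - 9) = 3*j^2 + 9*j + 3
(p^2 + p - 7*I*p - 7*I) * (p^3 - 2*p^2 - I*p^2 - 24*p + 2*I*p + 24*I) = p^5 - p^4 - 8*I*p^4 - 33*p^3 + 8*I*p^3 - 17*p^2 + 208*I*p^2 + 182*p + 192*I*p + 168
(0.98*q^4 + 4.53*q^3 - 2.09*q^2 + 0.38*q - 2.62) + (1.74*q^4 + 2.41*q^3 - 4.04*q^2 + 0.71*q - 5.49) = 2.72*q^4 + 6.94*q^3 - 6.13*q^2 + 1.09*q - 8.11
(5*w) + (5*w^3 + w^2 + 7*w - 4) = 5*w^3 + w^2 + 12*w - 4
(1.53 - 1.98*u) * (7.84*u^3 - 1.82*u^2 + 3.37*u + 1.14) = -15.5232*u^4 + 15.5988*u^3 - 9.4572*u^2 + 2.8989*u + 1.7442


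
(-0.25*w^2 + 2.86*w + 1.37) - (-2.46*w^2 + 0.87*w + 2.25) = 2.21*w^2 + 1.99*w - 0.88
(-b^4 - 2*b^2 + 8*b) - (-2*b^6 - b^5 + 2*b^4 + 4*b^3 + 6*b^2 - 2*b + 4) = 2*b^6 + b^5 - 3*b^4 - 4*b^3 - 8*b^2 + 10*b - 4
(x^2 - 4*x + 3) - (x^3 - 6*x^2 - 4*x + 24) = -x^3 + 7*x^2 - 21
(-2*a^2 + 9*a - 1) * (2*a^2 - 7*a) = -4*a^4 + 32*a^3 - 65*a^2 + 7*a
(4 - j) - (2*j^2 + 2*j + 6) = -2*j^2 - 3*j - 2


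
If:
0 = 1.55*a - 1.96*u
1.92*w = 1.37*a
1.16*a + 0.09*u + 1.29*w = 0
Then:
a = 0.00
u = 0.00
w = 0.00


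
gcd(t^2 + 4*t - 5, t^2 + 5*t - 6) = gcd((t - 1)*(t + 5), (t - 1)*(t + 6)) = t - 1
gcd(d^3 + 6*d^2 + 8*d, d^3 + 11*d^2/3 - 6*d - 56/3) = d^2 + 6*d + 8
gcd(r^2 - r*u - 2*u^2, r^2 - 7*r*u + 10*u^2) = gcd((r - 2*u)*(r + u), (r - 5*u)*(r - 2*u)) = r - 2*u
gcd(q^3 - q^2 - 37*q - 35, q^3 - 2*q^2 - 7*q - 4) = q + 1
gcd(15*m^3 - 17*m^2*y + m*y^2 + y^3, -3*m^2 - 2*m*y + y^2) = -3*m + y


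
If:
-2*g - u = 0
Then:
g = -u/2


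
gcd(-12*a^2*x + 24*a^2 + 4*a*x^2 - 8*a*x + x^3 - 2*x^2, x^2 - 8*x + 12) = x - 2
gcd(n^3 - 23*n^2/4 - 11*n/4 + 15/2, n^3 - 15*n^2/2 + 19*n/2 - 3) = n^2 - 7*n + 6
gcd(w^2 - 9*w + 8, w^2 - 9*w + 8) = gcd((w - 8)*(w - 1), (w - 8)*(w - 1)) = w^2 - 9*w + 8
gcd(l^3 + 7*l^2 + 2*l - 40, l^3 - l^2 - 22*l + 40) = l^2 + 3*l - 10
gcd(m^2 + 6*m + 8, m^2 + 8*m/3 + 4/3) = m + 2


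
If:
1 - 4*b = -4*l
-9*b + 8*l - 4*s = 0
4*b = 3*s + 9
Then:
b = 30/19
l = 101/76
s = -17/19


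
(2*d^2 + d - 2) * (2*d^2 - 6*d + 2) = 4*d^4 - 10*d^3 - 6*d^2 + 14*d - 4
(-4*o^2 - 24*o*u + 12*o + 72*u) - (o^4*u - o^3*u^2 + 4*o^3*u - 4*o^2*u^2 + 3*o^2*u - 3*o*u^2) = -o^4*u + o^3*u^2 - 4*o^3*u + 4*o^2*u^2 - 3*o^2*u - 4*o^2 + 3*o*u^2 - 24*o*u + 12*o + 72*u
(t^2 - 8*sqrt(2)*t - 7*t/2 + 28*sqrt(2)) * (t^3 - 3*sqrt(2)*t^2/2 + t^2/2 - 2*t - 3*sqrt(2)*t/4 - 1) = t^5 - 19*sqrt(2)*t^4/2 - 3*t^4 + 81*t^3/4 + 57*sqrt(2)*t^3/2 - 66*t^2 + 261*sqrt(2)*t^2/8 - 48*sqrt(2)*t - 77*t/2 - 28*sqrt(2)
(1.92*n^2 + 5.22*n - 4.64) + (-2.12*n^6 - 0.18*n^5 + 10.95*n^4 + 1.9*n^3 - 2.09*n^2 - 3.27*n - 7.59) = -2.12*n^6 - 0.18*n^5 + 10.95*n^4 + 1.9*n^3 - 0.17*n^2 + 1.95*n - 12.23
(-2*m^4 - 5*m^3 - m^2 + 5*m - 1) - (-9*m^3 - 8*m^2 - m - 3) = -2*m^4 + 4*m^3 + 7*m^2 + 6*m + 2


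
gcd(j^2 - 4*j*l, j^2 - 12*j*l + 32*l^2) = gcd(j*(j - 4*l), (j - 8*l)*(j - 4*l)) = j - 4*l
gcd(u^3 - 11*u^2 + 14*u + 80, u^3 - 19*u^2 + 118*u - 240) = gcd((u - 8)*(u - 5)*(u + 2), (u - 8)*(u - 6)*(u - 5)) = u^2 - 13*u + 40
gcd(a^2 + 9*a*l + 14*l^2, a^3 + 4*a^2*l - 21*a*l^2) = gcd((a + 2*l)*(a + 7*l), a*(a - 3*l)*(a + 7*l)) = a + 7*l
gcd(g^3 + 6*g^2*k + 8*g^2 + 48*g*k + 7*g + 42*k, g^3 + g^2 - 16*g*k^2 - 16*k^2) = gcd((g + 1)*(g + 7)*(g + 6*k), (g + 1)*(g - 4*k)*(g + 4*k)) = g + 1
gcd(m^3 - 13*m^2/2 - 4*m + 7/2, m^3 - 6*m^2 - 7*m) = m^2 - 6*m - 7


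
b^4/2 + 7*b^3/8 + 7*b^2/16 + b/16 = b*(b/2 + 1/4)*(b + 1/4)*(b + 1)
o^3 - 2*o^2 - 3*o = o*(o - 3)*(o + 1)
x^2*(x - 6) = x^3 - 6*x^2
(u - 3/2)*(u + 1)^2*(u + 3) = u^4 + 7*u^3/2 - u^2/2 - 15*u/2 - 9/2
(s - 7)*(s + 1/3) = s^2 - 20*s/3 - 7/3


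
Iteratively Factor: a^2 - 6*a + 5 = (a - 1)*(a - 5)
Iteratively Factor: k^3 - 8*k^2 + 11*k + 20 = (k - 5)*(k^2 - 3*k - 4) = (k - 5)*(k - 4)*(k + 1)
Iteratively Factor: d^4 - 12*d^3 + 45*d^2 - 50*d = (d - 5)*(d^3 - 7*d^2 + 10*d) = (d - 5)*(d - 2)*(d^2 - 5*d) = d*(d - 5)*(d - 2)*(d - 5)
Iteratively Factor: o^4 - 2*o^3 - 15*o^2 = (o)*(o^3 - 2*o^2 - 15*o) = o*(o + 3)*(o^2 - 5*o) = o*(o - 5)*(o + 3)*(o)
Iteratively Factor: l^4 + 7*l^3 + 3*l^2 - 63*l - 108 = (l + 3)*(l^3 + 4*l^2 - 9*l - 36) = (l + 3)*(l + 4)*(l^2 - 9) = (l + 3)^2*(l + 4)*(l - 3)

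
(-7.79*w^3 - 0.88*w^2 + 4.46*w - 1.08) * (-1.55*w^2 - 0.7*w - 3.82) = 12.0745*w^5 + 6.817*w^4 + 23.4608*w^3 + 1.9136*w^2 - 16.2812*w + 4.1256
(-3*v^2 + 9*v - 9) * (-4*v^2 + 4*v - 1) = 12*v^4 - 48*v^3 + 75*v^2 - 45*v + 9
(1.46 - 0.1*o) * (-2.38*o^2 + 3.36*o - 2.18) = 0.238*o^3 - 3.8108*o^2 + 5.1236*o - 3.1828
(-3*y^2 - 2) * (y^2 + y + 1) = -3*y^4 - 3*y^3 - 5*y^2 - 2*y - 2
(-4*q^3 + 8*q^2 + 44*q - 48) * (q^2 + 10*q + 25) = -4*q^5 - 32*q^4 + 24*q^3 + 592*q^2 + 620*q - 1200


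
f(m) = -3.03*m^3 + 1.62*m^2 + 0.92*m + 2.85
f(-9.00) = 2334.66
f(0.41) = 3.29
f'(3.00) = -71.17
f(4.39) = -218.24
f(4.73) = -277.20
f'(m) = -9.09*m^2 + 3.24*m + 0.92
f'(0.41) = 0.72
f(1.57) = -3.44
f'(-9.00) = -764.53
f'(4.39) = -160.04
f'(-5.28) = -269.60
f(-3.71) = 176.46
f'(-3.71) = -136.22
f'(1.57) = -16.40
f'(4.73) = -187.12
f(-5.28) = 489.17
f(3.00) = -61.62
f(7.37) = -1115.33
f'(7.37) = -468.94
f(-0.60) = 3.54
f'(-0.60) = -4.30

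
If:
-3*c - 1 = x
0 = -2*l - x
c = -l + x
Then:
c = -3/11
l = 1/11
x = -2/11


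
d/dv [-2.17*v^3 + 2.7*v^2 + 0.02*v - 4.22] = -6.51*v^2 + 5.4*v + 0.02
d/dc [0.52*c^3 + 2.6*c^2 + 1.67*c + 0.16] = 1.56*c^2 + 5.2*c + 1.67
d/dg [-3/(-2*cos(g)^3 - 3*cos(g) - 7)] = 9*(cos(2*g) + 2)*sin(g)/(2*cos(g)^3 + 3*cos(g) + 7)^2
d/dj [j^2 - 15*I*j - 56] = 2*j - 15*I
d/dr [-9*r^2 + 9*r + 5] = 9 - 18*r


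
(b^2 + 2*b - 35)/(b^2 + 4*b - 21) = (b - 5)/(b - 3)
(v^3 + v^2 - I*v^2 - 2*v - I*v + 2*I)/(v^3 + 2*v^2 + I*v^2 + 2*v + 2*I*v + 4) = (v - 1)/(v + 2*I)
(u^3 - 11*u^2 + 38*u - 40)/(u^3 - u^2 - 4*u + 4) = (u^2 - 9*u + 20)/(u^2 + u - 2)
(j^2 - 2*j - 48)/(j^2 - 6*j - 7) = (-j^2 + 2*j + 48)/(-j^2 + 6*j + 7)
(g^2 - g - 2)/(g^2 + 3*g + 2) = (g - 2)/(g + 2)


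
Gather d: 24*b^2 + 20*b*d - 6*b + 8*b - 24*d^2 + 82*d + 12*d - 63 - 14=24*b^2 + 2*b - 24*d^2 + d*(20*b + 94) - 77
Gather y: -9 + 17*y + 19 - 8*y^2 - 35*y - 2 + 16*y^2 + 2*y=8*y^2 - 16*y + 8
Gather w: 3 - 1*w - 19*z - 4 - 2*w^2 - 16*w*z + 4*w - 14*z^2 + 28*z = -2*w^2 + w*(3 - 16*z) - 14*z^2 + 9*z - 1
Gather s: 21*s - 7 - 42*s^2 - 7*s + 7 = -42*s^2 + 14*s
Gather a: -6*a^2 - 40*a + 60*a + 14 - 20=-6*a^2 + 20*a - 6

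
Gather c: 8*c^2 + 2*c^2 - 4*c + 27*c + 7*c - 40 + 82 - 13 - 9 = 10*c^2 + 30*c + 20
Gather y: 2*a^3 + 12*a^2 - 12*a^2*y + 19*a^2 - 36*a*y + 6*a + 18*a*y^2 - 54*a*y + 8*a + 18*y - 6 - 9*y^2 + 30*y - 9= 2*a^3 + 31*a^2 + 14*a + y^2*(18*a - 9) + y*(-12*a^2 - 90*a + 48) - 15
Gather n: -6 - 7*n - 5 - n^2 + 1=-n^2 - 7*n - 10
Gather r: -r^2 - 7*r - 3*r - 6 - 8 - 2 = -r^2 - 10*r - 16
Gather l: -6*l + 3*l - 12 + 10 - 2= -3*l - 4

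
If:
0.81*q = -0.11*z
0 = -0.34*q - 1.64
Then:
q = -4.82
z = 35.52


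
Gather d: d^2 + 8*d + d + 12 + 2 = d^2 + 9*d + 14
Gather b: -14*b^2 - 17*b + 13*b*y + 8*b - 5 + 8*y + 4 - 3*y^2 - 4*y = -14*b^2 + b*(13*y - 9) - 3*y^2 + 4*y - 1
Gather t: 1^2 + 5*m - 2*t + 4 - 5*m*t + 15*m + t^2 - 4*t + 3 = 20*m + t^2 + t*(-5*m - 6) + 8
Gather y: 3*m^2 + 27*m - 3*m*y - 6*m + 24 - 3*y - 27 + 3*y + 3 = 3*m^2 - 3*m*y + 21*m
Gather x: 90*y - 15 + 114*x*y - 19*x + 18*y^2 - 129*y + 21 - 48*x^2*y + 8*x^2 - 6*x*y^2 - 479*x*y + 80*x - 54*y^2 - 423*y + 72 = x^2*(8 - 48*y) + x*(-6*y^2 - 365*y + 61) - 36*y^2 - 462*y + 78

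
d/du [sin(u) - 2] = cos(u)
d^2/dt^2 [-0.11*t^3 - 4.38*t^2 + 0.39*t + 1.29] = -0.66*t - 8.76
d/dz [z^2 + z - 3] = 2*z + 1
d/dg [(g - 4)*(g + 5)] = 2*g + 1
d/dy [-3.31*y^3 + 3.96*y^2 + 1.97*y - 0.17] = -9.93*y^2 + 7.92*y + 1.97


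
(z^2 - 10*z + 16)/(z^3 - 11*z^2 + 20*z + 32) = (z - 2)/(z^2 - 3*z - 4)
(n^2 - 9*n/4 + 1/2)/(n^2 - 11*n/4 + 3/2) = (4*n - 1)/(4*n - 3)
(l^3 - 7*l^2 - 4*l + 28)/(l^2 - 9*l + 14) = l + 2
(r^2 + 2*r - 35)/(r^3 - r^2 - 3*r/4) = 4*(-r^2 - 2*r + 35)/(r*(-4*r^2 + 4*r + 3))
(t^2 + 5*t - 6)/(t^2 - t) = (t + 6)/t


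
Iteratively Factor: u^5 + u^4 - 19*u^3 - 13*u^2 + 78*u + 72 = (u - 3)*(u^4 + 4*u^3 - 7*u^2 - 34*u - 24) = (u - 3)^2*(u^3 + 7*u^2 + 14*u + 8) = (u - 3)^2*(u + 1)*(u^2 + 6*u + 8) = (u - 3)^2*(u + 1)*(u + 2)*(u + 4)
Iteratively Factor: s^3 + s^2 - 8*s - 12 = (s + 2)*(s^2 - s - 6) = (s + 2)^2*(s - 3)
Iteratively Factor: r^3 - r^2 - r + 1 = (r - 1)*(r^2 - 1) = (r - 1)*(r + 1)*(r - 1)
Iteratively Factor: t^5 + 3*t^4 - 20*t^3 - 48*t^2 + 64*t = (t - 4)*(t^4 + 7*t^3 + 8*t^2 - 16*t) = (t - 4)*(t + 4)*(t^3 + 3*t^2 - 4*t) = (t - 4)*(t + 4)^2*(t^2 - t) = (t - 4)*(t - 1)*(t + 4)^2*(t)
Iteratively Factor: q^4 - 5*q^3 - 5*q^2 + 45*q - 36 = (q - 4)*(q^3 - q^2 - 9*q + 9) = (q - 4)*(q + 3)*(q^2 - 4*q + 3) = (q - 4)*(q - 3)*(q + 3)*(q - 1)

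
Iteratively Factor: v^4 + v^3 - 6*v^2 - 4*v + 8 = (v + 2)*(v^3 - v^2 - 4*v + 4) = (v - 2)*(v + 2)*(v^2 + v - 2) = (v - 2)*(v + 2)^2*(v - 1)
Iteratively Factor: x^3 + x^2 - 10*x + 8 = (x - 2)*(x^2 + 3*x - 4) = (x - 2)*(x + 4)*(x - 1)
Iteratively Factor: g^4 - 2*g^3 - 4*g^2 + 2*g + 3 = (g + 1)*(g^3 - 3*g^2 - g + 3) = (g - 1)*(g + 1)*(g^2 - 2*g - 3) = (g - 3)*(g - 1)*(g + 1)*(g + 1)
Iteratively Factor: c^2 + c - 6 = (c + 3)*(c - 2)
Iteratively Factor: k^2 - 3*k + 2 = (k - 1)*(k - 2)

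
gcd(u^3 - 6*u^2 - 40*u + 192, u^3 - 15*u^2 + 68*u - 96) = u^2 - 12*u + 32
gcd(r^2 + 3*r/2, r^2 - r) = r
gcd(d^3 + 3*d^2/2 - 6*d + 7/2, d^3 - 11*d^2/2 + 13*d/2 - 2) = d - 1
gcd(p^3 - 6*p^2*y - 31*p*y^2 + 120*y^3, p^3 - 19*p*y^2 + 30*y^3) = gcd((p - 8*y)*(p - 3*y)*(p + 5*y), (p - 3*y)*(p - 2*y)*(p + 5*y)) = -p^2 - 2*p*y + 15*y^2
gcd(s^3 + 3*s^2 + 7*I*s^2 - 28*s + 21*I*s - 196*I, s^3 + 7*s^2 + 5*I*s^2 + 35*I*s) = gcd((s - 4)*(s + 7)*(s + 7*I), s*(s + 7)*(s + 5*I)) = s + 7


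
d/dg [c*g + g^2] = c + 2*g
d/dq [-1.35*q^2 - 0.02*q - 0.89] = -2.7*q - 0.02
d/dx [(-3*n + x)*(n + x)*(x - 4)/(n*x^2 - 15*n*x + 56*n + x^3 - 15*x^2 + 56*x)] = (3*n*x^2 - 24*n*x + 12*n - 11*x^2 + 112*x - 224)/(x^4 - 30*x^3 + 337*x^2 - 1680*x + 3136)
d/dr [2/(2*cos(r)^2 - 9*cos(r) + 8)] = 2*(4*cos(r) - 9)*sin(r)/(-9*cos(r) + cos(2*r) + 9)^2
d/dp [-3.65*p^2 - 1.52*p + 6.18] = -7.3*p - 1.52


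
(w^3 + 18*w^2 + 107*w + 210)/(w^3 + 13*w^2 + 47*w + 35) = (w + 6)/(w + 1)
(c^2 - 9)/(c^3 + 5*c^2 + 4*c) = (c^2 - 9)/(c*(c^2 + 5*c + 4))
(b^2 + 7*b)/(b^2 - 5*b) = (b + 7)/(b - 5)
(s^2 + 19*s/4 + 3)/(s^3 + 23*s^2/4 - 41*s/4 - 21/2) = (s + 4)/(s^2 + 5*s - 14)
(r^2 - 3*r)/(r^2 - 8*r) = (r - 3)/(r - 8)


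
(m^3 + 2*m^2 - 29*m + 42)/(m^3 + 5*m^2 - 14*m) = (m - 3)/m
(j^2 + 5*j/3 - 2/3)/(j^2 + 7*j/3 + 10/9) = 3*(3*j^2 + 5*j - 2)/(9*j^2 + 21*j + 10)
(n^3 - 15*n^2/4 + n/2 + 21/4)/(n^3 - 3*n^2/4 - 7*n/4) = (n - 3)/n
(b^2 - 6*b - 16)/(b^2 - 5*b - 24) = (b + 2)/(b + 3)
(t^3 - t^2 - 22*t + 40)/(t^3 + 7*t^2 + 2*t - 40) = (t - 4)/(t + 4)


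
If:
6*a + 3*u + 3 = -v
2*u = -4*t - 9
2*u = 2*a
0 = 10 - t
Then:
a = -49/2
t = 10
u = -49/2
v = 435/2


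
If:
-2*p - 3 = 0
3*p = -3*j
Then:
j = 3/2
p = -3/2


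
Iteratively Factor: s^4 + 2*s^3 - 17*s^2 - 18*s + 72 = (s + 4)*(s^3 - 2*s^2 - 9*s + 18) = (s - 2)*(s + 4)*(s^2 - 9) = (s - 3)*(s - 2)*(s + 4)*(s + 3)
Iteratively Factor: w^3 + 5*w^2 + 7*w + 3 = (w + 1)*(w^2 + 4*w + 3) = (w + 1)^2*(w + 3)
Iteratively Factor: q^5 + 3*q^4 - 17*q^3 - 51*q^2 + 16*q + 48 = (q - 1)*(q^4 + 4*q^3 - 13*q^2 - 64*q - 48) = (q - 1)*(q + 3)*(q^3 + q^2 - 16*q - 16) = (q - 1)*(q + 3)*(q + 4)*(q^2 - 3*q - 4) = (q - 1)*(q + 1)*(q + 3)*(q + 4)*(q - 4)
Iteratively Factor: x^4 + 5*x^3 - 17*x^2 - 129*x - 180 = (x - 5)*(x^3 + 10*x^2 + 33*x + 36) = (x - 5)*(x + 3)*(x^2 + 7*x + 12) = (x - 5)*(x + 3)^2*(x + 4)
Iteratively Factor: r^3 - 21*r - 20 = (r + 1)*(r^2 - r - 20) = (r - 5)*(r + 1)*(r + 4)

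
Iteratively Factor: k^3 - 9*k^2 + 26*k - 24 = (k - 3)*(k^2 - 6*k + 8) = (k - 3)*(k - 2)*(k - 4)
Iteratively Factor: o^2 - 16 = (o + 4)*(o - 4)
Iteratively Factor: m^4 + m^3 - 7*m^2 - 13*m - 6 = (m + 1)*(m^3 - 7*m - 6) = (m - 3)*(m + 1)*(m^2 + 3*m + 2) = (m - 3)*(m + 1)^2*(m + 2)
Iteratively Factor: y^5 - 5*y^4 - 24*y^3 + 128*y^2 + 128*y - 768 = (y - 4)*(y^4 - y^3 - 28*y^2 + 16*y + 192) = (y - 4)^2*(y^3 + 3*y^2 - 16*y - 48) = (y - 4)^2*(y + 4)*(y^2 - y - 12) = (y - 4)^3*(y + 4)*(y + 3)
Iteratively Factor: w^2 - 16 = (w + 4)*(w - 4)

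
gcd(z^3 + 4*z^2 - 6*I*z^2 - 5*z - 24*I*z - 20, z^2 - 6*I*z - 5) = z^2 - 6*I*z - 5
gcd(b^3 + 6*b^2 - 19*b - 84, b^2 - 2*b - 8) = b - 4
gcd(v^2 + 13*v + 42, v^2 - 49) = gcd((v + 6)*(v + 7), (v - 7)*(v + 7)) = v + 7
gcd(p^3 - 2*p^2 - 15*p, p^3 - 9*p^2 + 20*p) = p^2 - 5*p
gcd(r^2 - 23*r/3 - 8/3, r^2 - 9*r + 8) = r - 8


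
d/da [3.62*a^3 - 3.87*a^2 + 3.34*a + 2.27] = 10.86*a^2 - 7.74*a + 3.34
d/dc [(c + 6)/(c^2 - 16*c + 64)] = (-c - 20)/(c^3 - 24*c^2 + 192*c - 512)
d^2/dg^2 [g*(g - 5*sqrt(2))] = 2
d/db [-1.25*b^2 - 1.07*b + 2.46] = -2.5*b - 1.07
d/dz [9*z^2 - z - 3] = 18*z - 1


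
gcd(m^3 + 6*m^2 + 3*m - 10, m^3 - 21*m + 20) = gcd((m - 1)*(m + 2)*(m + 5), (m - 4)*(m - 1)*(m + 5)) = m^2 + 4*m - 5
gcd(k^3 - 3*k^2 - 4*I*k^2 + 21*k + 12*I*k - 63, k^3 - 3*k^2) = k - 3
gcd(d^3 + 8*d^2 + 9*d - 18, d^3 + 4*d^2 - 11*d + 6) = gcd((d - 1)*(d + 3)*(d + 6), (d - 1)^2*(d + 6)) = d^2 + 5*d - 6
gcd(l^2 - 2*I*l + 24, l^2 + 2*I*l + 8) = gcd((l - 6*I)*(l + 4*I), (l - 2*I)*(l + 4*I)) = l + 4*I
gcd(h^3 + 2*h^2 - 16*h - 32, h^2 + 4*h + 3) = 1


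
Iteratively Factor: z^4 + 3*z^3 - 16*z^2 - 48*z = (z)*(z^3 + 3*z^2 - 16*z - 48) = z*(z + 4)*(z^2 - z - 12) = z*(z + 3)*(z + 4)*(z - 4)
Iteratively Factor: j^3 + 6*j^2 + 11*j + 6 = (j + 2)*(j^2 + 4*j + 3) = (j + 2)*(j + 3)*(j + 1)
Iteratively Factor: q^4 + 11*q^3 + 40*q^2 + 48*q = (q + 4)*(q^3 + 7*q^2 + 12*q) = (q + 4)^2*(q^2 + 3*q) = (q + 3)*(q + 4)^2*(q)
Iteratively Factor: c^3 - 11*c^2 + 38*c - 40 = (c - 5)*(c^2 - 6*c + 8) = (c - 5)*(c - 2)*(c - 4)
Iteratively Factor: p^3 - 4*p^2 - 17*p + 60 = (p - 3)*(p^2 - p - 20) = (p - 3)*(p + 4)*(p - 5)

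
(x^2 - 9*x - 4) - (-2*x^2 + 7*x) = 3*x^2 - 16*x - 4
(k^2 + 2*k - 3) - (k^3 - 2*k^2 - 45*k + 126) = -k^3 + 3*k^2 + 47*k - 129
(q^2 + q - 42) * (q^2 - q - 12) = q^4 - 55*q^2 + 30*q + 504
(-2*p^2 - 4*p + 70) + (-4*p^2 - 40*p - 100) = -6*p^2 - 44*p - 30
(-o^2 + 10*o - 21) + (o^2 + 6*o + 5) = 16*o - 16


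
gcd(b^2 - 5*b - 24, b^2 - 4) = 1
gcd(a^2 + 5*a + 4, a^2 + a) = a + 1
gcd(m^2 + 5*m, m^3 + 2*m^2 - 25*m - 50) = m + 5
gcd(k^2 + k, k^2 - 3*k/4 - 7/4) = k + 1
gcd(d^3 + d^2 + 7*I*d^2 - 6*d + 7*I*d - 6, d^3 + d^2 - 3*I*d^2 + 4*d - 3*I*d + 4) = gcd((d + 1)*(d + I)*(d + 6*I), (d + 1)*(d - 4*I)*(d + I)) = d^2 + d*(1 + I) + I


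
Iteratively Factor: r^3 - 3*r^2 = (r)*(r^2 - 3*r) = r^2*(r - 3)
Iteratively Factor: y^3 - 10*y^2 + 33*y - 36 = (y - 3)*(y^2 - 7*y + 12) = (y - 3)^2*(y - 4)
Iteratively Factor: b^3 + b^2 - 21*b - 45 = (b + 3)*(b^2 - 2*b - 15) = (b - 5)*(b + 3)*(b + 3)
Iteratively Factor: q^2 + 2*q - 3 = (q - 1)*(q + 3)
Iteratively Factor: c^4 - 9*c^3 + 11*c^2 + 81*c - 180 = (c + 3)*(c^3 - 12*c^2 + 47*c - 60) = (c - 4)*(c + 3)*(c^2 - 8*c + 15) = (c - 4)*(c - 3)*(c + 3)*(c - 5)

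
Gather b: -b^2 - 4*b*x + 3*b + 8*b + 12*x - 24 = -b^2 + b*(11 - 4*x) + 12*x - 24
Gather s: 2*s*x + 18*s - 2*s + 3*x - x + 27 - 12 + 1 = s*(2*x + 16) + 2*x + 16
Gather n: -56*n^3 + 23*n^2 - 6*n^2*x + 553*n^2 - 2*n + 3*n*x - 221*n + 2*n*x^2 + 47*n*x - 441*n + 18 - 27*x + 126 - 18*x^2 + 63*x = -56*n^3 + n^2*(576 - 6*x) + n*(2*x^2 + 50*x - 664) - 18*x^2 + 36*x + 144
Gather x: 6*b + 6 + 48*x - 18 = 6*b + 48*x - 12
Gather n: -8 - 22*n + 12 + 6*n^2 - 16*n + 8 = 6*n^2 - 38*n + 12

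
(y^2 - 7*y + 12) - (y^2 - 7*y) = 12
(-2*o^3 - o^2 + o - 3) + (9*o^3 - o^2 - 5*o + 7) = 7*o^3 - 2*o^2 - 4*o + 4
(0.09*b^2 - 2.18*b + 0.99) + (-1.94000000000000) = 0.09*b^2 - 2.18*b - 0.95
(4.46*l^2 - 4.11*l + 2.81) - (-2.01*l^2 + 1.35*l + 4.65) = 6.47*l^2 - 5.46*l - 1.84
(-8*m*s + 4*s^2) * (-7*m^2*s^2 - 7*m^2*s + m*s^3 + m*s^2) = 56*m^3*s^3 + 56*m^3*s^2 - 36*m^2*s^4 - 36*m^2*s^3 + 4*m*s^5 + 4*m*s^4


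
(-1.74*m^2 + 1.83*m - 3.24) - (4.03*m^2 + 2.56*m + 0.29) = -5.77*m^2 - 0.73*m - 3.53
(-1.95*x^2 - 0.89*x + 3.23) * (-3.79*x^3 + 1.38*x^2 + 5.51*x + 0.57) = 7.3905*x^5 + 0.6821*x^4 - 24.2144*x^3 - 1.558*x^2 + 17.29*x + 1.8411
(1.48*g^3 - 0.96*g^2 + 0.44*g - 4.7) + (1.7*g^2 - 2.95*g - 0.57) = 1.48*g^3 + 0.74*g^2 - 2.51*g - 5.27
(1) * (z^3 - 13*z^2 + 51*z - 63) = z^3 - 13*z^2 + 51*z - 63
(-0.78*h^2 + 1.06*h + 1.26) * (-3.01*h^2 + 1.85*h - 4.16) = 2.3478*h^4 - 4.6336*h^3 + 1.4132*h^2 - 2.0786*h - 5.2416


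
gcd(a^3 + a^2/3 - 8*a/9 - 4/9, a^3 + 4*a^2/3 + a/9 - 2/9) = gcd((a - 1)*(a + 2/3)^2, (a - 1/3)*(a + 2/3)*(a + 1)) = a + 2/3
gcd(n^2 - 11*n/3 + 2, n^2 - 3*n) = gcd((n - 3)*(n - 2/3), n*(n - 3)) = n - 3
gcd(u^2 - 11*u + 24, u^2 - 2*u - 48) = u - 8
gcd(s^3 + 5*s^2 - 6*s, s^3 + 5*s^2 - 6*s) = s^3 + 5*s^2 - 6*s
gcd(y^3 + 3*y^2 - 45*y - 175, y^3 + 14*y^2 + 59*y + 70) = y + 5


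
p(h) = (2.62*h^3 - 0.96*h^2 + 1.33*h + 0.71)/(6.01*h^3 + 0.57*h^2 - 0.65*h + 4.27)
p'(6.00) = 0.00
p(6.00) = 0.41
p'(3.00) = 0.01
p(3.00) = 0.39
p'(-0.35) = 0.69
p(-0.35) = 0.00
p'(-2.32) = 0.13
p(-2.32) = 0.61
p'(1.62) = 0.01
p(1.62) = 0.38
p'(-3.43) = 0.04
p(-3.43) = 0.53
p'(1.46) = 0.02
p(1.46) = 0.38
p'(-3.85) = 0.03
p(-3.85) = 0.51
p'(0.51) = 0.20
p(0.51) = 0.30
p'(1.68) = 0.01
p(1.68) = 0.38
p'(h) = (-18.03*h^2 - 1.14*h + 0.65)*(2.62*h^3 - 0.96*h^2 + 1.33*h + 0.71)/(6.01*h^3 + 0.57*h^2 - 0.65*h + 4.27)^2 + (7.86*h^2 - 1.92*h + 1.33)/(6.01*h^3 + 0.57*h^2 - 0.65*h + 4.27) = (-7.105427357601e-15*h^5 + 7.263*h^4 - 19.3926*h^3 + 20.6268*h^2 - 9.0078*h + 6.1406)/(36.1201*h^6 + 6.8514*h^5 - 7.4881*h^4 + 50.5844*h^3 + 5.2903*h^2 - 5.551*h + 18.2329)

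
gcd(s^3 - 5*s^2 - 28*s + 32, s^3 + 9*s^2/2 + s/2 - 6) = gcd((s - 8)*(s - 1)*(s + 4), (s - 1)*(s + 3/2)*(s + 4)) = s^2 + 3*s - 4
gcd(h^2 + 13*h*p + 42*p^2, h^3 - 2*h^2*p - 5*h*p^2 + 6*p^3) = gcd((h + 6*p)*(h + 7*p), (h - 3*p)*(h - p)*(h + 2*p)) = 1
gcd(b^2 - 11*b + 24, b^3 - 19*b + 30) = b - 3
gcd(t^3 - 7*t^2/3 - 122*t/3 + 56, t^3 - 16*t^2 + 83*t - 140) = t - 7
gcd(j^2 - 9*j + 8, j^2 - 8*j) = j - 8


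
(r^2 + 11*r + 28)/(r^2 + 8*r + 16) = (r + 7)/(r + 4)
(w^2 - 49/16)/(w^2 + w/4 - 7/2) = (w + 7/4)/(w + 2)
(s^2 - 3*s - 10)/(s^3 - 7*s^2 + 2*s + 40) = 1/(s - 4)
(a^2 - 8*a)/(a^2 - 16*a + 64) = a/(a - 8)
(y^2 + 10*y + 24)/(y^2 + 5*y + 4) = (y + 6)/(y + 1)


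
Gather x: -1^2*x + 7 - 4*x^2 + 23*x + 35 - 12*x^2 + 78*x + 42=-16*x^2 + 100*x + 84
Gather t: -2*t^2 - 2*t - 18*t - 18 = -2*t^2 - 20*t - 18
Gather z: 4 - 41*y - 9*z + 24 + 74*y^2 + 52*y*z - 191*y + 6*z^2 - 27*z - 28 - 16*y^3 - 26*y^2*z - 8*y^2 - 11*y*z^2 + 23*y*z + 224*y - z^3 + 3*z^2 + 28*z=-16*y^3 + 66*y^2 - 8*y - z^3 + z^2*(9 - 11*y) + z*(-26*y^2 + 75*y - 8)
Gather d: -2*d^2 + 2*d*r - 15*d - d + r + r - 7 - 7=-2*d^2 + d*(2*r - 16) + 2*r - 14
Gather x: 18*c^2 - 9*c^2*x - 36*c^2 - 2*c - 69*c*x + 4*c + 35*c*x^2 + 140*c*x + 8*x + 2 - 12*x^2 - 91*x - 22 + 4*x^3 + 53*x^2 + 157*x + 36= -18*c^2 + 2*c + 4*x^3 + x^2*(35*c + 41) + x*(-9*c^2 + 71*c + 74) + 16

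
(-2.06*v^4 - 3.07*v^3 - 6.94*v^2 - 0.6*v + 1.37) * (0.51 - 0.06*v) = 0.1236*v^5 - 0.8664*v^4 - 1.1493*v^3 - 3.5034*v^2 - 0.3882*v + 0.6987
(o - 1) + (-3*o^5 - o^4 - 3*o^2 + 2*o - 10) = -3*o^5 - o^4 - 3*o^2 + 3*o - 11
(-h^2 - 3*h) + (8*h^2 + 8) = 7*h^2 - 3*h + 8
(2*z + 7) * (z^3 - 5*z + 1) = 2*z^4 + 7*z^3 - 10*z^2 - 33*z + 7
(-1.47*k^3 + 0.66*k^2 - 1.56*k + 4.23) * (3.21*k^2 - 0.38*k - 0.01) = -4.7187*k^5 + 2.6772*k^4 - 5.2437*k^3 + 14.1645*k^2 - 1.5918*k - 0.0423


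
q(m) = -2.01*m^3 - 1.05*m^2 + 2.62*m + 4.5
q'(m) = -6.03*m^2 - 2.1*m + 2.62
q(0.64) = 5.22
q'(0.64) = -1.19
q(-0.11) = 4.20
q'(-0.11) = 2.78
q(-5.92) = 369.22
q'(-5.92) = -196.28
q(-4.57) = 162.44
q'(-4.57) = -113.72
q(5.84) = -416.36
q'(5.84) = -215.30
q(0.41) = 5.26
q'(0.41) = 0.75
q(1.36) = 1.07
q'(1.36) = -11.39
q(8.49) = -1278.98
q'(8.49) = -449.85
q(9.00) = -1522.26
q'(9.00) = -504.71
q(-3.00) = 41.46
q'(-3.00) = -45.35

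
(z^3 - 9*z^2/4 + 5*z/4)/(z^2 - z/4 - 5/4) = z*(z - 1)/(z + 1)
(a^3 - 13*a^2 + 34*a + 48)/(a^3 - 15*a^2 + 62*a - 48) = (a + 1)/(a - 1)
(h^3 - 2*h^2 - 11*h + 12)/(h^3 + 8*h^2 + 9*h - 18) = (h - 4)/(h + 6)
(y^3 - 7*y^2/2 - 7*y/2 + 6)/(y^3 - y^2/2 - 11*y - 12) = (y - 1)/(y + 2)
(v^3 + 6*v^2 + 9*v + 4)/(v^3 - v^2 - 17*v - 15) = (v^2 + 5*v + 4)/(v^2 - 2*v - 15)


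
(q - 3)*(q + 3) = q^2 - 9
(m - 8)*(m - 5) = m^2 - 13*m + 40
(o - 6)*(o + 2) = o^2 - 4*o - 12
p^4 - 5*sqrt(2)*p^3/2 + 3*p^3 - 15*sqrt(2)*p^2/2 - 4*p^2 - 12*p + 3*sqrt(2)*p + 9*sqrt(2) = (p + 3)*(p - 3*sqrt(2))*(p - sqrt(2)/2)*(p + sqrt(2))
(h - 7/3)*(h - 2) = h^2 - 13*h/3 + 14/3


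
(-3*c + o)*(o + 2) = -3*c*o - 6*c + o^2 + 2*o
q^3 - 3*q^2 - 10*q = q*(q - 5)*(q + 2)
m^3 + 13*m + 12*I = (m - 4*I)*(m + I)*(m + 3*I)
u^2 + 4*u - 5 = (u - 1)*(u + 5)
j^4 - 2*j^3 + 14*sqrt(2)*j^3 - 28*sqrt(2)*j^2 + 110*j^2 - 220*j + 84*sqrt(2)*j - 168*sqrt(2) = (j - 2)*(j + sqrt(2))*(j + 6*sqrt(2))*(j + 7*sqrt(2))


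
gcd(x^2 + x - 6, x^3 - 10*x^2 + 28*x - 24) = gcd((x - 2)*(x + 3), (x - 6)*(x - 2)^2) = x - 2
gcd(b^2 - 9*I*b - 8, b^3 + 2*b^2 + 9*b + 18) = 1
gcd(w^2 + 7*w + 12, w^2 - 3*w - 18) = w + 3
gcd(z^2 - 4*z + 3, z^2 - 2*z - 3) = z - 3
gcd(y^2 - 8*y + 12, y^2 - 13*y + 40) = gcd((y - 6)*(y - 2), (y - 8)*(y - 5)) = 1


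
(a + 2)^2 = a^2 + 4*a + 4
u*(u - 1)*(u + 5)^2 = u^4 + 9*u^3 + 15*u^2 - 25*u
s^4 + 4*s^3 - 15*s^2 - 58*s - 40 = (s - 4)*(s + 1)*(s + 2)*(s + 5)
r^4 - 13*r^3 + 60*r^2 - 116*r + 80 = (r - 5)*(r - 4)*(r - 2)^2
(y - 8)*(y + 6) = y^2 - 2*y - 48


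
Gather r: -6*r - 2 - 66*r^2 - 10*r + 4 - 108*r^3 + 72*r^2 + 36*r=-108*r^3 + 6*r^2 + 20*r + 2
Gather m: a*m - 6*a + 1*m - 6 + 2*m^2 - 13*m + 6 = -6*a + 2*m^2 + m*(a - 12)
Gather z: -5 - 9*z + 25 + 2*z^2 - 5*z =2*z^2 - 14*z + 20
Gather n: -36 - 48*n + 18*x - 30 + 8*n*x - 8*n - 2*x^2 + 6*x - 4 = n*(8*x - 56) - 2*x^2 + 24*x - 70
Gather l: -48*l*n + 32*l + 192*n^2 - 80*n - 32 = l*(32 - 48*n) + 192*n^2 - 80*n - 32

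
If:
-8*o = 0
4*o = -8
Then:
No Solution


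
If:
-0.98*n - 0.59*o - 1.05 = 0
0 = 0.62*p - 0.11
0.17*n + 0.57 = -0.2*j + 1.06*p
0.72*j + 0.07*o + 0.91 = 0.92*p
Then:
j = -1.03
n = -1.03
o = -0.06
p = 0.18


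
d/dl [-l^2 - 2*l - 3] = -2*l - 2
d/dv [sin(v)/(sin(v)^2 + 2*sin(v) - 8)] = (cos(v)^2 - 9)*cos(v)/((sin(v) - 2)^2*(sin(v) + 4)^2)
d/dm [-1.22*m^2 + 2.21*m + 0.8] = 2.21 - 2.44*m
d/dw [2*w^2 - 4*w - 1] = 4*w - 4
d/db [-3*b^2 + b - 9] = 1 - 6*b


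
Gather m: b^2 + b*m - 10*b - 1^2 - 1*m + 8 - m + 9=b^2 - 10*b + m*(b - 2) + 16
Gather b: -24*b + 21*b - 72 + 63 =-3*b - 9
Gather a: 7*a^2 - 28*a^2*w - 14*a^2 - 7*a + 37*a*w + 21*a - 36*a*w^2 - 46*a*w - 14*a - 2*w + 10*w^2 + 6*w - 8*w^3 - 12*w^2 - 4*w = a^2*(-28*w - 7) + a*(-36*w^2 - 9*w) - 8*w^3 - 2*w^2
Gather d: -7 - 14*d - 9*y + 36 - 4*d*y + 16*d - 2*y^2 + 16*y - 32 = d*(2 - 4*y) - 2*y^2 + 7*y - 3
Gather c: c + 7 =c + 7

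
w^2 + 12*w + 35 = (w + 5)*(w + 7)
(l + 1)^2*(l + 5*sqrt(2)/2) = l^3 + 2*l^2 + 5*sqrt(2)*l^2/2 + l + 5*sqrt(2)*l + 5*sqrt(2)/2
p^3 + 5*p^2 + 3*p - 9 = (p - 1)*(p + 3)^2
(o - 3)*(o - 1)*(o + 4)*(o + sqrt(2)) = o^4 + sqrt(2)*o^3 - 13*o^2 - 13*sqrt(2)*o + 12*o + 12*sqrt(2)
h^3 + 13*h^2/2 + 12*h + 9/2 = (h + 1/2)*(h + 3)^2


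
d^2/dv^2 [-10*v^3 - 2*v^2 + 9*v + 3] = -60*v - 4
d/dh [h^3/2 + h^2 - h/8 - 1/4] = 3*h^2/2 + 2*h - 1/8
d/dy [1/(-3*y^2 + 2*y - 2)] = 2*(3*y - 1)/(3*y^2 - 2*y + 2)^2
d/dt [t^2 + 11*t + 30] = 2*t + 11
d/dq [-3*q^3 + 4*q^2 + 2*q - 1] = -9*q^2 + 8*q + 2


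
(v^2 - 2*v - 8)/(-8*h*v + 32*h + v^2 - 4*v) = (v + 2)/(-8*h + v)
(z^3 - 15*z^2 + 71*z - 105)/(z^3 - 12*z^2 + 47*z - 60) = (z - 7)/(z - 4)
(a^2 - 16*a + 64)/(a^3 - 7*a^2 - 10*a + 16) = (a - 8)/(a^2 + a - 2)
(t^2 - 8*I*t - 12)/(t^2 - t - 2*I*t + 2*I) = (t - 6*I)/(t - 1)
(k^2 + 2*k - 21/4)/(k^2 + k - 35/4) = (2*k - 3)/(2*k - 5)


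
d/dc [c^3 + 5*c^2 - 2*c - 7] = 3*c^2 + 10*c - 2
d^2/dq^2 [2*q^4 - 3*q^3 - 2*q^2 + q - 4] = 24*q^2 - 18*q - 4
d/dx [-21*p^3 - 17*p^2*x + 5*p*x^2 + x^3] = -17*p^2 + 10*p*x + 3*x^2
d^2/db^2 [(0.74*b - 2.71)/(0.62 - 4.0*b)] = 83.0496/(4.0*b - 0.62)^3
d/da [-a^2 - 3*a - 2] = -2*a - 3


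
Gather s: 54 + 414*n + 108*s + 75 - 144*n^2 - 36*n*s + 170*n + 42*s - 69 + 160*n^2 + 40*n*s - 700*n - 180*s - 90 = 16*n^2 - 116*n + s*(4*n - 30) - 30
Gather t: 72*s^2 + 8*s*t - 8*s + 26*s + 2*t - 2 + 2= 72*s^2 + 18*s + t*(8*s + 2)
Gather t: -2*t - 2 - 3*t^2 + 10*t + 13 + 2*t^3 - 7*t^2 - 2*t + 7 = 2*t^3 - 10*t^2 + 6*t + 18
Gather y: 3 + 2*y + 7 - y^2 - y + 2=-y^2 + y + 12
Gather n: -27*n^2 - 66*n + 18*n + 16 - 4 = -27*n^2 - 48*n + 12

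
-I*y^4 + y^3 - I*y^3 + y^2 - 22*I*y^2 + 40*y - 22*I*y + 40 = (y - 5*I)*(y + 2*I)*(y + 4*I)*(-I*y - I)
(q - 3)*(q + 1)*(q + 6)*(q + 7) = q^4 + 11*q^3 + 13*q^2 - 123*q - 126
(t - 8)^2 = t^2 - 16*t + 64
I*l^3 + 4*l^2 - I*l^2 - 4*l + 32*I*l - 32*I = (l - 8*I)*(l + 4*I)*(I*l - I)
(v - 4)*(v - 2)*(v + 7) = v^3 + v^2 - 34*v + 56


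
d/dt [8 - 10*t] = -10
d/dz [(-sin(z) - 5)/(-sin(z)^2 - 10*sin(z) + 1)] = (-10*sin(z) + cos(z)^2 - 52)*cos(z)/(10*sin(z) - cos(z)^2)^2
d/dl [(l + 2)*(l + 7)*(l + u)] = 3*l^2 + 2*l*u + 18*l + 9*u + 14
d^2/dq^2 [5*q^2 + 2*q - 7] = 10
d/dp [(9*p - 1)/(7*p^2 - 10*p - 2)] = 7*(-9*p^2 + 2*p - 4)/(49*p^4 - 140*p^3 + 72*p^2 + 40*p + 4)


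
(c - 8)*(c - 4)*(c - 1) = c^3 - 13*c^2 + 44*c - 32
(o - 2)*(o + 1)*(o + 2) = o^3 + o^2 - 4*o - 4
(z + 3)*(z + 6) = z^2 + 9*z + 18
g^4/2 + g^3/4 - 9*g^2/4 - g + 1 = (g/2 + 1)*(g - 2)*(g - 1/2)*(g + 1)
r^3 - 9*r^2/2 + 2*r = r*(r - 4)*(r - 1/2)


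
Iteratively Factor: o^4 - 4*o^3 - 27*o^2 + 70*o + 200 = (o + 4)*(o^3 - 8*o^2 + 5*o + 50) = (o + 2)*(o + 4)*(o^2 - 10*o + 25) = (o - 5)*(o + 2)*(o + 4)*(o - 5)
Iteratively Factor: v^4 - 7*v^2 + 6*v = (v + 3)*(v^3 - 3*v^2 + 2*v) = (v - 2)*(v + 3)*(v^2 - v) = v*(v - 2)*(v + 3)*(v - 1)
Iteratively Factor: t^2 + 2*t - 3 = (t - 1)*(t + 3)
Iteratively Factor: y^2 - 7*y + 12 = (y - 4)*(y - 3)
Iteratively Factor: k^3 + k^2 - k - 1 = (k + 1)*(k^2 - 1) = (k - 1)*(k + 1)*(k + 1)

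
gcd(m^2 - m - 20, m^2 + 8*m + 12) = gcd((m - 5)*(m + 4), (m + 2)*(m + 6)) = 1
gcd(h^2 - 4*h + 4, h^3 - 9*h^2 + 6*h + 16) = h - 2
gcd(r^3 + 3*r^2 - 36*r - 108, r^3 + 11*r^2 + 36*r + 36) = r^2 + 9*r + 18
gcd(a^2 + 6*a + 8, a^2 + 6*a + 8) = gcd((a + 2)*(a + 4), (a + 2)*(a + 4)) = a^2 + 6*a + 8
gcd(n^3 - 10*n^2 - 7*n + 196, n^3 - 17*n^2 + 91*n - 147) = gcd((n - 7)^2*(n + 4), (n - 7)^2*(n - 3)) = n^2 - 14*n + 49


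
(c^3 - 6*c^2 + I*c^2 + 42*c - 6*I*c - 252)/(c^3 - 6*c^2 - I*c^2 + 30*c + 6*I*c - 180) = (c + 7*I)/(c + 5*I)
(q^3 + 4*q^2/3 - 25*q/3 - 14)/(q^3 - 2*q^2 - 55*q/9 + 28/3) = 3*(q + 2)/(3*q - 4)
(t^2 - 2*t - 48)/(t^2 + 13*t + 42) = (t - 8)/(t + 7)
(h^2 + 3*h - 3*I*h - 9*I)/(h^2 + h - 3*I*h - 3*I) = (h + 3)/(h + 1)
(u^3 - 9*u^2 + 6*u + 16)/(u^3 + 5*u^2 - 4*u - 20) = (u^2 - 7*u - 8)/(u^2 + 7*u + 10)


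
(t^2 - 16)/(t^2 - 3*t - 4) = (t + 4)/(t + 1)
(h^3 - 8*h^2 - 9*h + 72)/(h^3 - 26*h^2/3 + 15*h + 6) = 3*(h^2 - 5*h - 24)/(3*h^2 - 17*h - 6)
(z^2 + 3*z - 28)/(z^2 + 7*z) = (z - 4)/z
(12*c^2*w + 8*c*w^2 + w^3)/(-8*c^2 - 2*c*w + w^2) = w*(6*c + w)/(-4*c + w)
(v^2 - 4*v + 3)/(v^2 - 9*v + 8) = (v - 3)/(v - 8)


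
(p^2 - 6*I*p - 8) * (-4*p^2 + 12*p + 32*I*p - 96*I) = -4*p^4 + 12*p^3 + 56*I*p^3 + 224*p^2 - 168*I*p^2 - 672*p - 256*I*p + 768*I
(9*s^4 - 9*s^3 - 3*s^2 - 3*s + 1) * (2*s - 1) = 18*s^5 - 27*s^4 + 3*s^3 - 3*s^2 + 5*s - 1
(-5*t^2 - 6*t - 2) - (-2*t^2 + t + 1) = -3*t^2 - 7*t - 3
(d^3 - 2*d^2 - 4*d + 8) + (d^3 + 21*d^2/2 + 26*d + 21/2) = 2*d^3 + 17*d^2/2 + 22*d + 37/2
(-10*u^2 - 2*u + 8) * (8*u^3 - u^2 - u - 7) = -80*u^5 - 6*u^4 + 76*u^3 + 64*u^2 + 6*u - 56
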